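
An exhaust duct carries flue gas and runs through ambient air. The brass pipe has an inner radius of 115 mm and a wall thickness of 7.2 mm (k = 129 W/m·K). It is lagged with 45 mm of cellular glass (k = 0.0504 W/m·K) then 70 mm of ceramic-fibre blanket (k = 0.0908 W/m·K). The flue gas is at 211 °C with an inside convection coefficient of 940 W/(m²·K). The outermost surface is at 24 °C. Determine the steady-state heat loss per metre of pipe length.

q′ ≈ 117 W/m

Treating each annulus and film as a series resistance:
R_inner film = 1/(h_i·2πr₁L) = 1/(940×2π×0.115×1) = 0.001472 K/W
R_brass pipe wall = ln(122.2/115)/(2π×129×1) = 7.492×10^-5 K/W
R_cellular glass = ln(167.2/122.2)/(2π×0.0504×1) = 0.9901 K/W
R_ceramic-fibre blanket = ln(237.2/167.2)/(2π×0.0908×1) = 0.613 K/W
R_total = 1.605 K/W
Q = ΔT/R_total = 187/1.605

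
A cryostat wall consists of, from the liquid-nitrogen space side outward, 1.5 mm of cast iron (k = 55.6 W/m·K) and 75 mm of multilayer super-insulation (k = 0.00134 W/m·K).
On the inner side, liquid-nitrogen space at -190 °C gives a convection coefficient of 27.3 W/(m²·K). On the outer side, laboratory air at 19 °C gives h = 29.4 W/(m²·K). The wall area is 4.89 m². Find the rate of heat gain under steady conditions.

Q ≈ 18.2 W

Treating each layer as a thermal resistance in series:
R_inner film = 1/(h_i·A) = 1/(27.3×4.89) = 0.007491 K/W
R_cast iron = L/(kA) = 0.0015/(55.6×4.89) = 5.517×10^-6 K/W
R_multilayer super-insulation = L/(kA) = 0.075/(0.00134×4.89) = 11.45 K/W
R_outer film = 1/(h_o·A) = 1/(29.4×4.89) = 0.006956 K/W
R_total = 11.46 K/W
Q = ΔT / R_total = 209 / 11.46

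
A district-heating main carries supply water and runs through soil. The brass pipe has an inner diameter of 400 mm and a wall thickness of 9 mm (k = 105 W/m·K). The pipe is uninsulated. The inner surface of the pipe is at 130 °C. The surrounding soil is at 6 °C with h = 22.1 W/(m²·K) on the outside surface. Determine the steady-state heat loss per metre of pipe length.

Radial resistances (cylindrical: R_cond = ln(r_o/r_i)/(2πkL), R_conv = 1/(h·2πrL)):
R_brass pipe wall = ln(209/200)/(2π×105×1) = 6.672×10^-5 K/W
R_outer film = 1/(h_o·2πr_oL) = 1/(22.1×2π×0.209×1) = 0.03446 K/W
R_total = 0.03452 K/W
Q = ΔT/R_total = 124/0.03452

q′ ≈ 3590 W/m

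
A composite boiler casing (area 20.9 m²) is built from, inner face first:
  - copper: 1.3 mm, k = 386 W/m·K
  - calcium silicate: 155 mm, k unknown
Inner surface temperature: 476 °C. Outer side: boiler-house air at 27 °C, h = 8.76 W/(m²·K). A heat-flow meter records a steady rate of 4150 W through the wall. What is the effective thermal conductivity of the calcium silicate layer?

k ≈ 0.0722 W/(m·K)

Using the resistance-network approach (series):
R_copper = L/(kA) = 0.0013/(386×20.9) = 1.611×10^-7 K/W
R_outer film = 1/(h_o·A) = 1/(8.76×20.9) = 0.005462 K/W
Sum of known resistances R_other = 0.005462 K/W
Total R = ΔT/Q = 449/4150 = 0.1082 K/W
R_calcium silicate = R_total − R_other = 0.1027 K/W
k = L/(R·A) = 0.155/(0.1027×20.9)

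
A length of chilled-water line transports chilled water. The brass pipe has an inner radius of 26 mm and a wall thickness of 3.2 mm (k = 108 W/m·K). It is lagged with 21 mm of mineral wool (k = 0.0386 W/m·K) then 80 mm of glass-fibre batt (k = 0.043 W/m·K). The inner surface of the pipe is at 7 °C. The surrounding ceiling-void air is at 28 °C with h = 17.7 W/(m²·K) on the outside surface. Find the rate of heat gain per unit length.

q′ ≈ 3.6 W/m

Per-layer cylindrical resistances, series-summed:
R_brass pipe wall = ln(29.2/26)/(2π×108×1) = 1.711×10^-4 K/W
R_mineral wool = ln(50.2/29.2)/(2π×0.0386×1) = 2.234 K/W
R_glass-fibre batt = ln(130.2/50.2)/(2π×0.043×1) = 3.528 K/W
R_outer film = 1/(h_o·2πr_oL) = 1/(17.7×2π×0.1302×1) = 0.06906 K/W
R_total = 5.831 K/W
Q = ΔT/R_total = 21/5.831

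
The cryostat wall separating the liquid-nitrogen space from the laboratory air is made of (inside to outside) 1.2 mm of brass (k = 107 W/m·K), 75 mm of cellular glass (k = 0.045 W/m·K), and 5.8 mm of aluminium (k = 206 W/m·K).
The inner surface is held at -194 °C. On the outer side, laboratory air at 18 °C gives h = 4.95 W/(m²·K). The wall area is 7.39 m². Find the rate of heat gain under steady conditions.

Q ≈ 838 W

Using the resistance-network approach (series):
R_brass = L/(kA) = 0.0012/(107×7.39) = 1.518×10^-6 K/W
R_cellular glass = L/(kA) = 0.075/(0.045×7.39) = 0.2255 K/W
R_aluminium = L/(kA) = 0.0058/(206×7.39) = 3.81×10^-6 K/W
R_outer film = 1/(h_o·A) = 1/(4.95×7.39) = 0.02734 K/W
R_total = 0.2529 K/W
Q = ΔT / R_total = 212 / 0.2529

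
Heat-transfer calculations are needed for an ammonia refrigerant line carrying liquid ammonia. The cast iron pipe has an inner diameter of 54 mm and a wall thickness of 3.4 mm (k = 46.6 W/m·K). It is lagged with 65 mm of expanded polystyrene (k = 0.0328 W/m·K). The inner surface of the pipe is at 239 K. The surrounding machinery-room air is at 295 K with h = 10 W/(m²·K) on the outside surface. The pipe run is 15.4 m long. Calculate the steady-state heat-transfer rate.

Per-layer cylindrical resistances, series-summed:
R_cast iron pipe wall = ln(30.4/27)/(2π×46.6×15.4) = 2.63×10^-5 K/W
R_expanded polystyrene = ln(95.4/30.4)/(2π×0.0328×15.4) = 0.3603 K/W
R_outer film = 1/(h_o·2πr_oL) = 1/(10×2π×0.0954×15.4) = 0.01083 K/W
R_total = 0.3712 K/W
Q = ΔT/R_total = 56/0.3712

Q ≈ 151 W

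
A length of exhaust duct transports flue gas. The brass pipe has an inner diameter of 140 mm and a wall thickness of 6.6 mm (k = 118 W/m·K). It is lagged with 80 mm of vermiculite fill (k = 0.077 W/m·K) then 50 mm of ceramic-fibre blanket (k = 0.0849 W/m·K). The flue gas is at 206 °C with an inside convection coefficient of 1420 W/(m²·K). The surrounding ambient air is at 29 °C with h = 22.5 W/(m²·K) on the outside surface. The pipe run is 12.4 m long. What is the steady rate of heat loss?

Per-layer cylindrical resistances, series-summed:
R_inner film = 1/(h_i·2πr₁L) = 1/(1420×2π×0.07×12.4) = 1.291×10^-4 K/W
R_brass pipe wall = ln(76.6/70)/(2π×118×12.4) = 9.801×10^-6 K/W
R_vermiculite fill = ln(156.6/76.6)/(2π×0.077×12.4) = 0.1192 K/W
R_ceramic-fibre blanket = ln(206.6/156.6)/(2π×0.0849×12.4) = 0.04189 K/W
R_outer film = 1/(h_o·2πr_oL) = 1/(22.5×2π×0.2066×12.4) = 0.002761 K/W
R_total = 0.164 K/W
Q = ΔT/R_total = 177/0.164

Q ≈ 1080 W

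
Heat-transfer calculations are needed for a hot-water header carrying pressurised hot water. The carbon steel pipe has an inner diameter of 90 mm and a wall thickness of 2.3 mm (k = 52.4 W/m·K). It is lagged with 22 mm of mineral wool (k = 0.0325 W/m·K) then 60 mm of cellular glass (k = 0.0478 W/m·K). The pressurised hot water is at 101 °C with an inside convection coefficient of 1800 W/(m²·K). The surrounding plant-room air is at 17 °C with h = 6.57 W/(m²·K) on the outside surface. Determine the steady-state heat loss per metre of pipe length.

q′ ≈ 20.3 W/m

Radial resistances (cylindrical: R_cond = ln(r_o/r_i)/(2πkL), R_conv = 1/(h·2πrL)):
R_inner film = 1/(h_i·2πr₁L) = 1/(1800×2π×0.045×1) = 0.001965 K/W
R_carbon steel pipe wall = ln(47.3/45)/(2π×52.4×1) = 1.514×10^-4 K/W
R_mineral wool = ln(69.3/47.3)/(2π×0.0325×1) = 1.87 K/W
R_cellular glass = ln(129.3/69.3)/(2π×0.0478×1) = 2.077 K/W
R_outer film = 1/(h_o·2πr_oL) = 1/(6.57×2π×0.1293×1) = 0.1874 K/W
R_total = 4.136 K/W
Q = ΔT/R_total = 84/4.136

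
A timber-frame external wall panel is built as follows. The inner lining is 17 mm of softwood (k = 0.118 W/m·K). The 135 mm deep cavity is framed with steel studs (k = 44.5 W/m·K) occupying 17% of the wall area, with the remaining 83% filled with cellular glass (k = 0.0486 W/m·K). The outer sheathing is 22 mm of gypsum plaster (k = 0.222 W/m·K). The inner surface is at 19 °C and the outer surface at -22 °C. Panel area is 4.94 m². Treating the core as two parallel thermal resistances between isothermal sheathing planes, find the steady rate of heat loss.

Sheathing layers in series; stud and cavity paths in parallel between them.
R_inner = 0.017/(0.118×4.94) = 0.02916 K/W
R_stud  = 0.135/(44.5×0.17×4.94) = 0.003612 K/W
R_cav   = 0.135/(0.0486×0.83×4.94) = 0.6775 K/W
1/R_core = 1/R_stud + 1/R_cav → R_core = 0.003593 K/W
R_outer = 0.022/(0.222×4.94) = 0.02006 K/W
R_total = 0.05282 K/W
Q = ΔT/R_total = 41/0.05282

Q ≈ 776 W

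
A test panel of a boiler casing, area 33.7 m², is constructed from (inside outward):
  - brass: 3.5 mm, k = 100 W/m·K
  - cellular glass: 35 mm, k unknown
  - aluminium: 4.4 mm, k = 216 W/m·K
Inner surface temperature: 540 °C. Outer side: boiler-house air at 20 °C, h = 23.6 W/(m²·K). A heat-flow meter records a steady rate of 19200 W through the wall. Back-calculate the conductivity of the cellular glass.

k ≈ 0.0402 W/(m·K)

Thermal resistances in series:
R_brass = L/(kA) = 0.0035/(100×33.7) = 1.039×10^-6 K/W
R_aluminium = L/(kA) = 0.0044/(216×33.7) = 6.045×10^-7 K/W
R_outer film = 1/(h_o·A) = 1/(23.6×33.7) = 0.001257 K/W
Sum of known resistances R_other = 0.001259 K/W
Total R = ΔT/Q = 520/19200 = 0.02708 K/W
R_cellular glass = R_total − R_other = 0.02582 K/W
k = L/(R·A) = 0.035/(0.02582×33.7)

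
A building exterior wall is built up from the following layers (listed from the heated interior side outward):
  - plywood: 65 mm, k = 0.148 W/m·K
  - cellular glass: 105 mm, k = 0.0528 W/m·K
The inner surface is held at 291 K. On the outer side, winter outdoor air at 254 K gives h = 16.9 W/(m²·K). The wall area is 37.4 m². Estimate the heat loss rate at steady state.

Using the resistance-network approach (series):
R_plywood = L/(kA) = 0.065/(0.148×37.4) = 0.01174 K/W
R_cellular glass = L/(kA) = 0.105/(0.0528×37.4) = 0.05317 K/W
R_outer film = 1/(h_o·A) = 1/(16.9×37.4) = 0.001582 K/W
R_total = 0.0665 K/W
Q = ΔT / R_total = 37 / 0.0665

Q ≈ 556 W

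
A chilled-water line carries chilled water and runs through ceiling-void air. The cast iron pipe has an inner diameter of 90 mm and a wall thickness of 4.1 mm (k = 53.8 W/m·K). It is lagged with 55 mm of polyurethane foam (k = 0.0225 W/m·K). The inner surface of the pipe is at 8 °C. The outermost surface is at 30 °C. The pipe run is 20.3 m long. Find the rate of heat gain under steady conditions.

Q ≈ 84 W

Treating each annulus and film as a series resistance:
R_cast iron pipe wall = ln(49.1/45)/(2π×53.8×20.3) = 1.271×10^-5 K/W
R_polyurethane foam = ln(104.1/49.1)/(2π×0.0225×20.3) = 0.2619 K/W
R_total = 0.2619 K/W
Q = ΔT/R_total = 22/0.2619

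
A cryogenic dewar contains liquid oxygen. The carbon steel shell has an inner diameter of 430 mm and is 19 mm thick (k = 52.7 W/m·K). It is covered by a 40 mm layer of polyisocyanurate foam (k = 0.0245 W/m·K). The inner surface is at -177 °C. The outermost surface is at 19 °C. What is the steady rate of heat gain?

Q ≈ 96.7 W

Radial (spherical) resistances in series:
R_carbon steel shell = (1/0.215 − 1/0.234)/(4π×52.7) = 5.703×10^-4 K/W
R_polyisocyanurate foam = (1/0.234 − 1/0.274)/(4π×0.0245) = 2.026 K/W
R_total = 2.027 K/W
Q = ΔT/R_total = 196/2.027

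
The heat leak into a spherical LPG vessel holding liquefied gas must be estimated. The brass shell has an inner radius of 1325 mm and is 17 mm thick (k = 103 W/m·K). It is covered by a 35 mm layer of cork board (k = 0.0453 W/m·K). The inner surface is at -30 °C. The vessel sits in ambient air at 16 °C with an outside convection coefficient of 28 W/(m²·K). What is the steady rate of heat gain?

Q ≈ 1320 W

Spherical conduction: R = (1/r_in − 1/r_out)/(4πk) per layer; series-sum.
R_brass shell = (1/1.325 − 1/1.342)/(4π×103) = 7.386×10^-6 K/W
R_cork board = (1/1.342 − 1/1.377)/(4π×0.0453) = 0.03327 K/W
R_outer film = 1/(h·4πr_o²) = 1/(28×4π×1.377²) = 0.001499 K/W
R_total = 0.03478 K/W
Q = ΔT/R_total = 46/0.03478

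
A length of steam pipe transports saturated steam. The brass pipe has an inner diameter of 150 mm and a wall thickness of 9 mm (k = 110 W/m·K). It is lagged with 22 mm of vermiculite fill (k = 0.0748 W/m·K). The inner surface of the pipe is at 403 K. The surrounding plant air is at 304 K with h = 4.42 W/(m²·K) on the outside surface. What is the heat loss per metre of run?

q′ ≈ 119 W/m

For a radial system each layer contributes R = ln(r_out/r_in)/(2πkL); films add R = 1/(hA).
R_brass pipe wall = ln(84/75)/(2π×110×1) = 1.64×10^-4 K/W
R_vermiculite fill = ln(106/84)/(2π×0.0748×1) = 0.495 K/W
R_outer film = 1/(h_o·2πr_oL) = 1/(4.42×2π×0.106×1) = 0.3397 K/W
R_total = 0.8348 K/W
Q = ΔT/R_total = 99/0.8348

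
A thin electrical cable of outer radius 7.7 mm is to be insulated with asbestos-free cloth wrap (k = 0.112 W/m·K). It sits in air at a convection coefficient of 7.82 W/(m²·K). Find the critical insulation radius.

For a cylinder r_cr = k/h = 0.112/7.82
r_cr = 14.3 mm; since the bare radius (7.7 mm) is below r_cr, adding a thin layer of insulation will *increase* heat loss.

r_cr ≈ 14.3 mm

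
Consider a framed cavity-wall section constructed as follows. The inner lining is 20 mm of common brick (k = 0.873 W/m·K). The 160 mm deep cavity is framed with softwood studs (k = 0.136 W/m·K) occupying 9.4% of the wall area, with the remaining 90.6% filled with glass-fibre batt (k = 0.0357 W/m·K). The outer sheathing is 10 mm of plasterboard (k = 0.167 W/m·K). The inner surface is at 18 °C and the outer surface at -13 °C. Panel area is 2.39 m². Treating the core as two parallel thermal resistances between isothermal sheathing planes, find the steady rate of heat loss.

Q ≈ 20.4 W

Sheathing layers in series; stud and cavity paths in parallel between them.
R_inner = 0.02/(0.873×2.39) = 0.009586 K/W
R_stud  = 0.16/(0.136×0.094×2.39) = 5.237 K/W
R_cav   = 0.16/(0.0357×0.906×2.39) = 2.07 K/W
1/R_core = 1/R_stud + 1/R_cav → R_core = 1.483 K/W
R_outer = 0.01/(0.167×2.39) = 0.02505 K/W
R_total = 1.518 K/W
Q = ΔT/R_total = 31/1.518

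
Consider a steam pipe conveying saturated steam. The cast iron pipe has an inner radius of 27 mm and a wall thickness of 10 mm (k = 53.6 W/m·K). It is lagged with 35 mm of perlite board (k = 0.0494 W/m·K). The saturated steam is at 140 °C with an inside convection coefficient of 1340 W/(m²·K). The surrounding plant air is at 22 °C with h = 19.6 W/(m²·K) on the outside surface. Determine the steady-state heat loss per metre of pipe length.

Per-layer cylindrical resistances, series-summed:
R_inner film = 1/(h_i·2πr₁L) = 1/(1340×2π×0.027×1) = 0.004399 K/W
R_cast iron pipe wall = ln(37/27)/(2π×53.6×1) = 9.356×10^-4 K/W
R_perlite board = ln(72/37)/(2π×0.0494×1) = 2.145 K/W
R_outer film = 1/(h_o·2πr_oL) = 1/(19.6×2π×0.072×1) = 0.1128 K/W
R_total = 2.263 K/W
Q = ΔT/R_total = 118/2.263

q′ ≈ 52.1 W/m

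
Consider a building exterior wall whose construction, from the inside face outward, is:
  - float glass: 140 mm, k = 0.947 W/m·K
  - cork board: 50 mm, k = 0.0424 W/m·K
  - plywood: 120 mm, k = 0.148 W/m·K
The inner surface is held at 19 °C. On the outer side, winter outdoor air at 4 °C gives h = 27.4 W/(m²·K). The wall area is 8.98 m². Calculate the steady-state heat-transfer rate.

Q ≈ 61.9 W

Thermal resistances in series:
R_float glass = L/(kA) = 0.14/(0.947×8.98) = 0.01646 K/W
R_cork board = L/(kA) = 0.05/(0.0424×8.98) = 0.1313 K/W
R_plywood = L/(kA) = 0.12/(0.148×8.98) = 0.09029 K/W
R_outer film = 1/(h_o·A) = 1/(27.4×8.98) = 0.004064 K/W
R_total = 0.2421 K/W
Q = ΔT / R_total = 15 / 0.2421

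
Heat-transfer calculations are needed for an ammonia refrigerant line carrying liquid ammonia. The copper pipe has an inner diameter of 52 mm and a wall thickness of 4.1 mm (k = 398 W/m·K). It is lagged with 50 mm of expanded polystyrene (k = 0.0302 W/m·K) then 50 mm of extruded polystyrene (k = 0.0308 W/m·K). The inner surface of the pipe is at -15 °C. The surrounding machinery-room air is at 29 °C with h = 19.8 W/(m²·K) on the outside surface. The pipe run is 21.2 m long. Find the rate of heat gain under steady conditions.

For a radial system each layer contributes R = ln(r_out/r_in)/(2πkL); films add R = 1/(hA).
R_copper pipe wall = ln(30.1/26)/(2π×398×21.2) = 2.762×10^-6 K/W
R_expanded polystyrene = ln(80.1/30.1)/(2π×0.0302×21.2) = 0.2433 K/W
R_extruded polystyrene = ln(130.1/80.1)/(2π×0.0308×21.2) = 0.1182 K/W
R_outer film = 1/(h_o·2πr_oL) = 1/(19.8×2π×0.1301×21.2) = 0.002914 K/W
R_total = 0.3644 K/W
Q = ΔT/R_total = 44/0.3644

Q ≈ 121 W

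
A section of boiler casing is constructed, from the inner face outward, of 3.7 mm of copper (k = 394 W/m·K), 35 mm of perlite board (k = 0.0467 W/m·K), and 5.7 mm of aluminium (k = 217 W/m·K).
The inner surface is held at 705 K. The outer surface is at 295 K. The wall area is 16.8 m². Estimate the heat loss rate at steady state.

Series thermal resistances:
R_copper = L/(kA) = 0.0037/(394×16.8) = 5.59×10^-7 K/W
R_perlite board = L/(kA) = 0.035/(0.0467×16.8) = 0.04461 K/W
R_aluminium = L/(kA) = 0.0057/(217×16.8) = 1.564×10^-6 K/W
R_total = 0.04461 K/W
Q = ΔT / R_total = 410 / 0.04461

Q ≈ 9190 W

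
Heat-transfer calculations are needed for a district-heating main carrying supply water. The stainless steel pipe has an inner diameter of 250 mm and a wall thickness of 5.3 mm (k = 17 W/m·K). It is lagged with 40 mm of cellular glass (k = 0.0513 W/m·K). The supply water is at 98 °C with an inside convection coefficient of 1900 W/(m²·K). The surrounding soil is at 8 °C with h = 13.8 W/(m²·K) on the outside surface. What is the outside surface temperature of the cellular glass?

Radial resistances (cylindrical: R_cond = ln(r_o/r_i)/(2πkL), R_conv = 1/(h·2πrL)):
R_inner film = 1/(h_i·2πr₁L) = 1/(1900×2π×0.125×1) = 6.701×10^-4 K/W
R_stainless steel pipe wall = ln(130.3/125)/(2π×17×1) = 3.888×10^-4 K/W
R_cellular glass = ln(170.3/130.3)/(2π×0.0513×1) = 0.8306 K/W
R_outer film = 1/(h_o·2πr_oL) = 1/(13.8×2π×0.1703×1) = 0.06772 K/W
R_total = 0.8994 K/W
Q = ΔT/R_total = 90/0.8994
Q = 100 W/m
T_interface = T_inner − Q·ΣR(inner→interface) = 98 − 100×0.8316

T ≈ 14.8 °C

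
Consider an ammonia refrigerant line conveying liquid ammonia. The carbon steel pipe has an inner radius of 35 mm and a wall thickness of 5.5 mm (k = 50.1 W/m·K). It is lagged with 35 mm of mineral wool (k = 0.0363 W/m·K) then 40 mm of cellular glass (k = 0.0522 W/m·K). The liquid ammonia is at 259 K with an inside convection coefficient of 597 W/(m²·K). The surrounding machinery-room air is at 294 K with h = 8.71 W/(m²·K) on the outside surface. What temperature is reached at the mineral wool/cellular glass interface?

T ≈ 282 K

Cylindrical conduction, so R = ln(r₂/r₁)/(2πkL) per layer, in series:
R_inner film = 1/(h_i·2πr₁L) = 1/(597×2π×0.035×1) = 0.007617 K/W
R_carbon steel pipe wall = ln(40.5/35)/(2π×50.1×1) = 4.637×10^-4 K/W
R_mineral wool = ln(75.5/40.5)/(2π×0.0363×1) = 2.731 K/W
R_cellular glass = ln(115.5/75.5)/(2π×0.0522×1) = 1.296 K/W
R_outer film = 1/(h_o·2πr_oL) = 1/(8.71×2π×0.1155×1) = 0.1582 K/W
R_total = 4.193 K/W
Q = ΔT/R_total = 35/4.193
Q = 8.35 W/m
T_interface = T_inner + Q·ΣR(inner→interface) = 259 + 8.35×2.739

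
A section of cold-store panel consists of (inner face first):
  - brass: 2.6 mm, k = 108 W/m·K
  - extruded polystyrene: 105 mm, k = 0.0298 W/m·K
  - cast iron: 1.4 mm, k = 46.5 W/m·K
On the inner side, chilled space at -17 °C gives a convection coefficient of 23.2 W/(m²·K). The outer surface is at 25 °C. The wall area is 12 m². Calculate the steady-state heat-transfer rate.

Q ≈ 141 W

Using the resistance-network approach (series):
R_inner film = 1/(h_i·A) = 1/(23.2×12) = 0.003592 K/W
R_brass = L/(kA) = 0.0026/(108×12) = 2.006×10^-6 K/W
R_extruded polystyrene = L/(kA) = 0.105/(0.0298×12) = 0.2936 K/W
R_cast iron = L/(kA) = 0.0014/(46.5×12) = 2.509×10^-6 K/W
R_total = 0.2972 K/W
Q = ΔT / R_total = 42 / 0.2972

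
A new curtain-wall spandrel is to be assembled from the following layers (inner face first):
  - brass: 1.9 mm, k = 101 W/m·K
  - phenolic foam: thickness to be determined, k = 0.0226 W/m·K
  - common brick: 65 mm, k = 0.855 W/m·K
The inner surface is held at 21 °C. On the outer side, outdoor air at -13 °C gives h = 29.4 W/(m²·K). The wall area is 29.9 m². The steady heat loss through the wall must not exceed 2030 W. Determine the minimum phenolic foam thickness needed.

L ≈ 8.83 mm

Series thermal resistances:
R_brass = L/(kA) = 0.0019/(101×29.9) = 6.292×10^-7 K/W
R_common brick = L/(kA) = 0.065/(0.855×29.9) = 0.002543 K/W
R_outer film = 1/(h_o·A) = 1/(29.4×29.9) = 0.001138 K/W
Sum of the known resistances R_other = 0.003681 K/W
Required total resistance R_tot = ΔT/Q_allow = 34/2030 = 0.01675 K/W
R_phenolic foam = R_tot − R_other = 0.01307 K/W
L = R·k·A = 0.01307×0.0226×29.9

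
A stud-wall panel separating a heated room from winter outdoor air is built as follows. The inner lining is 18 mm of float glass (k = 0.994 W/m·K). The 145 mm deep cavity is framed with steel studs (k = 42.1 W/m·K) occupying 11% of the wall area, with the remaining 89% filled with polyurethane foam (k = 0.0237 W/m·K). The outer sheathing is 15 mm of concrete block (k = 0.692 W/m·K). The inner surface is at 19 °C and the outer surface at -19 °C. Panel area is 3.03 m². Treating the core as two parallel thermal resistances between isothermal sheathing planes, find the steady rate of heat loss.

Q ≈ 1620 W

Sheathing layers in series; stud and cavity paths in parallel between them.
R_inner = 0.018/(0.994×3.03) = 0.005976 K/W
R_stud  = 0.145/(42.1×0.11×3.03) = 0.01033 K/W
R_cav   = 0.145/(0.0237×0.89×3.03) = 2.269 K/W
1/R_core = 1/R_stud + 1/R_cav → R_core = 0.01029 K/W
R_outer = 0.015/(0.692×3.03) = 0.007154 K/W
R_total = 0.02342 K/W
Q = ΔT/R_total = 38/0.02342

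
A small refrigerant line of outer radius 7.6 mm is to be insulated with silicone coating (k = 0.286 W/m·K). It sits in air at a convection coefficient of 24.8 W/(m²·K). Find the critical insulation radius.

r_cr ≈ 11.5 mm

For a cylinder r_cr = k/h = 0.286/24.8
r_cr = 11.5 mm; since the bare radius (7.6 mm) is below r_cr, adding a thin layer of insulation will *increase* heat loss.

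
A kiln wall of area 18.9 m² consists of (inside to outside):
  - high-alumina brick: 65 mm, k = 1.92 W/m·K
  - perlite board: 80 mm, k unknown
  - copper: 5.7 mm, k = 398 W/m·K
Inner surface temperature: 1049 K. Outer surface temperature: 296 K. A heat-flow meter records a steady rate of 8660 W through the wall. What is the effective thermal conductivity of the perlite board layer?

k ≈ 0.0497 W/(m·K)

Using the resistance-network approach (series):
R_high-alumina brick = L/(kA) = 0.065/(1.92×18.9) = 0.001791 K/W
R_copper = L/(kA) = 0.0057/(398×18.9) = 7.578×10^-7 K/W
Sum of known resistances R_other = 0.001792 K/W
Total R = ΔT/Q = 753/8660 = 0.08695 K/W
R_perlite board = R_total − R_other = 0.08516 K/W
k = L/(R·A) = 0.08/(0.08516×18.9)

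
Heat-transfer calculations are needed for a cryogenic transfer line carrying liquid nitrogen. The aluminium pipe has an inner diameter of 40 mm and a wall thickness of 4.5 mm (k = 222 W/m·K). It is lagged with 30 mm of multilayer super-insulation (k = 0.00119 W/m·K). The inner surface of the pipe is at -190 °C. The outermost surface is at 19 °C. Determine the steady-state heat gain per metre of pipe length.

q′ ≈ 1.95 W/m

Treating each annulus and film as a series resistance:
R_aluminium pipe wall = ln(24.5/20)/(2π×222×1) = 1.455×10^-4 K/W
R_multilayer super-insulation = ln(54.5/24.5)/(2π×0.00119×1) = 106.9 K/W
R_total = 106.9 K/W
Q = ΔT/R_total = 209/106.9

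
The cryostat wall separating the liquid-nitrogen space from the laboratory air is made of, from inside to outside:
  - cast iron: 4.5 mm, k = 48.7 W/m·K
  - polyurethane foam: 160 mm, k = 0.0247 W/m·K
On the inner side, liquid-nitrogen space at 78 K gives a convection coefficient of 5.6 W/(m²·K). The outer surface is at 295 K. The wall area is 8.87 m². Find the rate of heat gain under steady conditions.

Using the resistance-network approach (series):
R_inner film = 1/(h_i·A) = 1/(5.6×8.87) = 0.02013 K/W
R_cast iron = L/(kA) = 0.0045/(48.7×8.87) = 1.042×10^-5 K/W
R_polyurethane foam = L/(kA) = 0.16/(0.0247×8.87) = 0.7303 K/W
R_total = 0.7504 K/W
Q = ΔT / R_total = 217 / 0.7504

Q ≈ 289 W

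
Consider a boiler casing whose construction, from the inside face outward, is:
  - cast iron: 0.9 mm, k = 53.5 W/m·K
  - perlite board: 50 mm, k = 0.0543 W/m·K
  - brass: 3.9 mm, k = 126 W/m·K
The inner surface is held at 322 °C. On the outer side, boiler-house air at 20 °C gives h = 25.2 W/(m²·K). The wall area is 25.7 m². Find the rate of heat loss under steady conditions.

Q ≈ 8080 W

Using the resistance-network approach (series):
R_cast iron = L/(kA) = 0.0009/(53.5×25.7) = 6.546×10^-7 K/W
R_perlite board = L/(kA) = 0.05/(0.0543×25.7) = 0.03583 K/W
R_brass = L/(kA) = 0.0039/(126×25.7) = 1.204×10^-6 K/W
R_outer film = 1/(h_o·A) = 1/(25.2×25.7) = 0.001544 K/W
R_total = 0.03738 K/W
Q = ΔT / R_total = 302 / 0.03738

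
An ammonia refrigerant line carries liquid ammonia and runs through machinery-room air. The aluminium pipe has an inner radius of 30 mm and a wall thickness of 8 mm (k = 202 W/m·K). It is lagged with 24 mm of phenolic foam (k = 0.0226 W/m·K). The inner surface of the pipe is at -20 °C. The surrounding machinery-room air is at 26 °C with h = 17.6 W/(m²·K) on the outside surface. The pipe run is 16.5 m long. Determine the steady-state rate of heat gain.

Q ≈ 211 W

Cylindrical conduction, so R = ln(r₂/r₁)/(2πkL) per layer, in series:
R_aluminium pipe wall = ln(38/30)/(2π×202×16.5) = 1.129×10^-5 K/W
R_phenolic foam = ln(62/38)/(2π×0.0226×16.5) = 0.2089 K/W
R_outer film = 1/(h_o·2πr_oL) = 1/(17.6×2π×0.062×16.5) = 0.00884 K/W
R_total = 0.2178 K/W
Q = ΔT/R_total = 46/0.2178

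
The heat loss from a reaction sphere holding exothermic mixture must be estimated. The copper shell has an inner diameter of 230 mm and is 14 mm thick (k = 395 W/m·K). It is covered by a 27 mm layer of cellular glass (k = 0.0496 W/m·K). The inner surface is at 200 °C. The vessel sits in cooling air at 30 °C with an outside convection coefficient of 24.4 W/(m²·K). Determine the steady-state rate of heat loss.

Q ≈ 74.3 W

For a spherical shell R = (1/r₁ − 1/r₂)/(4πk); film R = 1/(h·4πr²). In series:
R_copper shell = (1/0.115 − 1/0.129)/(4π×395) = 1.901×10^-4 K/W
R_cellular glass = (1/0.129 − 1/0.156)/(4π×0.0496) = 2.153 K/W
R_outer film = 1/(h·4πr_o²) = 1/(24.4×4π×0.156²) = 0.134 K/W
R_total = 2.287 K/W
Q = ΔT/R_total = 170/2.287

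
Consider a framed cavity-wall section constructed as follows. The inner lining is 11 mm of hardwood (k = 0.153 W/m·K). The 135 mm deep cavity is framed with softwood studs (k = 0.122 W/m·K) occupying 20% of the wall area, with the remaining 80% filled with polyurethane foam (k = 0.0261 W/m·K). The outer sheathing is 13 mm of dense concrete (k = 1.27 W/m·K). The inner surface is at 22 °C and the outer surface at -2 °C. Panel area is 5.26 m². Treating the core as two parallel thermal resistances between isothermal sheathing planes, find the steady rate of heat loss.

Q ≈ 41.2 W

Sheathing layers in series; stud and cavity paths in parallel between them.
R_inner = 0.011/(0.153×5.26) = 0.01367 K/W
R_stud  = 0.135/(0.122×0.2×5.26) = 1.052 K/W
R_cav   = 0.135/(0.0261×0.8×5.26) = 1.229 K/W
1/R_core = 1/R_stud + 1/R_cav → R_core = 0.5668 K/W
R_outer = 0.013/(1.27×5.26) = 0.001946 K/W
R_total = 0.5824 K/W
Q = ΔT/R_total = 24/0.5824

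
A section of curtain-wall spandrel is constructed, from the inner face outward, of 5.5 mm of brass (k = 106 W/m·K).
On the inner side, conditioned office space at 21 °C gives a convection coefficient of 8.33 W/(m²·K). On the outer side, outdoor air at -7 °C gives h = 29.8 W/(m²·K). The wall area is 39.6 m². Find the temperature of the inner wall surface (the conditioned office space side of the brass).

Thermal resistances in series:
R_inner film = 1/(h_i·A) = 1/(8.33×39.6) = 0.003032 K/W
R_brass = L/(kA) = 0.0055/(106×39.6) = 1.31×10^-6 K/W
R_outer film = 1/(h_o·A) = 1/(29.8×39.6) = 8.474×10^-4 K/W
R_total = 0.00388 K/W;  Q = ΔT/R_total = 28/0.00388 = 7216 W
T_interface = T_inner − Q·ΣR(inner→interface) = 21 − 7220×0.003032

T ≈ -0.876 °C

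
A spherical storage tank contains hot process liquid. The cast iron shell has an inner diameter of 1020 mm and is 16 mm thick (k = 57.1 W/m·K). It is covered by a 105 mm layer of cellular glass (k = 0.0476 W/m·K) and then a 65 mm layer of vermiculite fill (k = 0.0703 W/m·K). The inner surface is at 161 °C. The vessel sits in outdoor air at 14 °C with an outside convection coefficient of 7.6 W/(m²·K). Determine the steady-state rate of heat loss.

Radial (spherical) resistances in series:
R_cast iron shell = (1/0.51 − 1/0.526)/(4π×57.1) = 8.312×10^-5 K/W
R_cellular glass = (1/0.526 − 1/0.631)/(4π×0.0476) = 0.5289 K/W
R_vermiculite fill = (1/0.631 − 1/0.696)/(4π×0.0703) = 0.1675 K/W
R_outer film = 1/(h·4πr_o²) = 1/(7.6×4π×0.696²) = 0.02162 K/W
R_total = 0.7181 K/W
Q = ΔT/R_total = 147/0.7181

Q ≈ 205 W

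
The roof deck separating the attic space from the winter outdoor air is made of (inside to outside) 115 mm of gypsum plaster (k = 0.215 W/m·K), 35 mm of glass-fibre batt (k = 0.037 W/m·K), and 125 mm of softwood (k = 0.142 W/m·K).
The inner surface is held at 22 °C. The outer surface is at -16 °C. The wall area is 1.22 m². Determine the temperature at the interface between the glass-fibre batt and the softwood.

Thermal resistances in series:
R_gypsum plaster = L/(kA) = 0.115/(0.215×1.22) = 0.4384 K/W
R_glass-fibre batt = L/(kA) = 0.035/(0.037×1.22) = 0.7754 K/W
R_softwood = L/(kA) = 0.125/(0.142×1.22) = 0.7215 K/W
R_total = 1.935 K/W;  Q = ΔT/R_total = 38/1.935 = 19.63 W
T_interface = T_inner − Q·ΣR(inner→interface) = 22 − 19.6×1.214

T ≈ -1.83 °C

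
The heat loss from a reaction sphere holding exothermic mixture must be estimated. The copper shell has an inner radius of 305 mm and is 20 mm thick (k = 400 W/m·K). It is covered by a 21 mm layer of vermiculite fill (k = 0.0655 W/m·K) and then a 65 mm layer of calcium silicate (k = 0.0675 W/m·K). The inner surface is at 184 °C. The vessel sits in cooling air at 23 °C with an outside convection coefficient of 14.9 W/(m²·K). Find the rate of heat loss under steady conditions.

Q ≈ 202 W

Spherical conduction: R = (1/r_in − 1/r_out)/(4πk) per layer; series-sum.
R_copper shell = (1/0.305 − 1/0.325)/(4π×400) = 4.014×10^-5 K/W
R_vermiculite fill = (1/0.325 − 1/0.346)/(4π×0.0655) = 0.2269 K/W
R_calcium silicate = (1/0.346 − 1/0.411)/(4π×0.0675) = 0.5389 K/W
R_outer film = 1/(h·4πr_o²) = 1/(14.9×4π×0.411²) = 0.03162 K/W
R_total = 0.7974 K/W
Q = ΔT/R_total = 161/0.7974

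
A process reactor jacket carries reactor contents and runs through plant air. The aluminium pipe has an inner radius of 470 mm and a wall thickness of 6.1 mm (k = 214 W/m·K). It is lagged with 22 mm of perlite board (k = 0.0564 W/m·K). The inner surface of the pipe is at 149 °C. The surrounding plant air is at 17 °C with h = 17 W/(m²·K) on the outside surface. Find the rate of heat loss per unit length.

q′ ≈ 902 W/m

For a radial system each layer contributes R = ln(r_out/r_in)/(2πkL); films add R = 1/(hA).
R_aluminium pipe wall = ln(476.1/470)/(2π×214×1) = 9.59×10^-6 K/W
R_perlite board = ln(498.1/476.1)/(2π×0.0564×1) = 0.1275 K/W
R_outer film = 1/(h_o·2πr_oL) = 1/(17×2π×0.4981×1) = 0.0188 K/W
R_total = 0.1463 K/W
Q = ΔT/R_total = 132/0.1463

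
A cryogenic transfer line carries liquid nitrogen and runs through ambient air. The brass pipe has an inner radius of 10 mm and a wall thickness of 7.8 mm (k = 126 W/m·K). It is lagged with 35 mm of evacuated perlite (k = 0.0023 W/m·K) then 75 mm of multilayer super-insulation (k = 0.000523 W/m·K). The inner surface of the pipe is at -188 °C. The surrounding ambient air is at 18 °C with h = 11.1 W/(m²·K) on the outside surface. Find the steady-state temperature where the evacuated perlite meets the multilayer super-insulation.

T ≈ -143 °C

For a radial system each layer contributes R = ln(r_out/r_in)/(2πkL); films add R = 1/(hA).
R_brass pipe wall = ln(17.8/10)/(2π×126×1) = 7.283×10^-4 K/W
R_evacuated perlite = ln(52.8/17.8)/(2π×0.0023×1) = 75.24 K/W
R_multilayer super-insulation = ln(127.8/52.8)/(2π×0.000523×1) = 269 K/W
R_outer film = 1/(h_o·2πr_oL) = 1/(11.1×2π×0.1278×1) = 0.1122 K/W
R_total = 344.4 K/W
Q = ΔT/R_total = 206/344.4
Q = 0.598 W/m
T_interface = T_inner + Q·ΣR(inner→interface) = -188 + 0.598×75.24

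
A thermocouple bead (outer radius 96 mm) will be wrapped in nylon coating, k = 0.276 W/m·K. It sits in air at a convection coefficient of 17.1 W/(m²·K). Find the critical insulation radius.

r_cr ≈ 32.3 mm

For a sphere r_cr = 2k/h = 2×0.276/17.1
r_cr = 32.3 mm; since the bare radius (96 mm) is above r_cr, any added insulation will reduce heat loss.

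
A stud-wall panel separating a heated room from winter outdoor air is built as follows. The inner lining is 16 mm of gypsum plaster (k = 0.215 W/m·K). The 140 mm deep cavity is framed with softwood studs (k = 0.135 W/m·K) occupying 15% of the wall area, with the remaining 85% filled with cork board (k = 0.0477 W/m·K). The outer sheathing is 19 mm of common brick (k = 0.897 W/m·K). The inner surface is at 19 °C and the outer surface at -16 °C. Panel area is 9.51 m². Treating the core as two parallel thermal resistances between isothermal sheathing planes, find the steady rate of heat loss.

Sheathing layers in series; stud and cavity paths in parallel between them.
R_inner = 0.016/(0.215×9.51) = 0.007825 K/W
R_stud  = 0.14/(0.135×0.15×9.51) = 0.727 K/W
R_cav   = 0.14/(0.0477×0.85×9.51) = 0.3631 K/W
1/R_core = 1/R_stud + 1/R_cav → R_core = 0.2421 K/W
R_outer = 0.019/(0.897×9.51) = 0.002227 K/W
R_total = 0.2522 K/W
Q = ΔT/R_total = 35/0.2522

Q ≈ 139 W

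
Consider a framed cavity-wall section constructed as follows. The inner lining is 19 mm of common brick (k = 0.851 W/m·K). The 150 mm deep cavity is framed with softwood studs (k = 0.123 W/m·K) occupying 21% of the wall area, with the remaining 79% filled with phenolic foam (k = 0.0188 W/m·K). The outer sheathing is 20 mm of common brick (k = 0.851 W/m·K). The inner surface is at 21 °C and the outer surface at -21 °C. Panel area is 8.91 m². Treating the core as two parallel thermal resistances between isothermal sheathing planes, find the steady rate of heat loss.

Sheathing layers in series; stud and cavity paths in parallel between them.
R_inner = 0.019/(0.851×8.91) = 0.002506 K/W
R_stud  = 0.15/(0.123×0.21×8.91) = 0.6518 K/W
R_cav   = 0.15/(0.0188×0.79×8.91) = 1.134 K/W
1/R_core = 1/R_stud + 1/R_cav → R_core = 0.4138 K/W
R_outer = 0.02/(0.851×8.91) = 0.002638 K/W
R_total = 0.419 K/W
Q = ΔT/R_total = 42/0.419

Q ≈ 100 W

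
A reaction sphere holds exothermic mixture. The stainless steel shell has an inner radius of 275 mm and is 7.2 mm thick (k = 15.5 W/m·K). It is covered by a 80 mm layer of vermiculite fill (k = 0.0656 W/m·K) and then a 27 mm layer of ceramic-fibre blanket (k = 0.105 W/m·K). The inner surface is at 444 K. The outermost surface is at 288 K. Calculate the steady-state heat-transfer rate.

Q ≈ 142 W

Each spherical layer contributes R = (1/r_i − 1/r_o)/(4πk):
R_stainless steel shell = (1/0.275 − 1/0.2822)/(4π×15.5) = 4.763×10^-4 K/W
R_vermiculite fill = (1/0.2822 − 1/0.3622)/(4π×0.0656) = 0.9494 K/W
R_ceramic-fibre blanket = (1/0.3622 − 1/0.3892)/(4π×0.105) = 0.1452 K/W
R_total = 1.095 K/W
Q = ΔT/R_total = 156/1.095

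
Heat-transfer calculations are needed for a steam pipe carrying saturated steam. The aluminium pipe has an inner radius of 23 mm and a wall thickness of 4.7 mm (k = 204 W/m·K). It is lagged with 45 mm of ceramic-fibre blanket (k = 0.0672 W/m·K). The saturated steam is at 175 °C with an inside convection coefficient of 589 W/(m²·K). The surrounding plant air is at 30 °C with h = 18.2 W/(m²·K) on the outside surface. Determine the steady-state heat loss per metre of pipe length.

Cylindrical conduction, so R = ln(r₂/r₁)/(2πkL) per layer, in series:
R_inner film = 1/(h_i·2πr₁L) = 1/(589×2π×0.023×1) = 0.01175 K/W
R_aluminium pipe wall = ln(27.7/23)/(2π×204×1) = 1.451×10^-4 K/W
R_ceramic-fibre blanket = ln(72.7/27.7)/(2π×0.0672×1) = 2.285 K/W
R_outer film = 1/(h_o·2πr_oL) = 1/(18.2×2π×0.0727×1) = 0.1203 K/W
R_total = 2.417 K/W
Q = ΔT/R_total = 145/2.417

q′ ≈ 60 W/m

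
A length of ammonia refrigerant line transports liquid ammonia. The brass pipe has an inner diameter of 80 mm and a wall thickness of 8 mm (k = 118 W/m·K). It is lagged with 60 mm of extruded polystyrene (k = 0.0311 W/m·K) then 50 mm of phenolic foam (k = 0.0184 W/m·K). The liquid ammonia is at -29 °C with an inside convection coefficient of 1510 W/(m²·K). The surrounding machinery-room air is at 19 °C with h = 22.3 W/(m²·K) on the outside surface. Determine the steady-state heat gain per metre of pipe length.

Treating each annulus and film as a series resistance:
R_inner film = 1/(h_i·2πr₁L) = 1/(1510×2π×0.04×1) = 0.002635 K/W
R_brass pipe wall = ln(48/40)/(2π×118×1) = 2.459×10^-4 K/W
R_extruded polystyrene = ln(108/48)/(2π×0.0311×1) = 4.15 K/W
R_phenolic foam = ln(158/108)/(2π×0.0184×1) = 3.291 K/W
R_outer film = 1/(h_o·2πr_oL) = 1/(22.3×2π×0.158×1) = 0.04517 K/W
R_total = 7.489 K/W
Q = ΔT/R_total = 48/7.489

q′ ≈ 6.41 W/m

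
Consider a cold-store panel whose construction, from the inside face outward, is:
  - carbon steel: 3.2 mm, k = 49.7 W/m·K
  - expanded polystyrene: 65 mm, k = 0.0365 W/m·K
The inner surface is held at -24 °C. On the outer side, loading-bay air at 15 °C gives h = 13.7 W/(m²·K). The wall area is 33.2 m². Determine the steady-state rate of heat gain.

Model the wall as resistances in series:
R_carbon steel = L/(kA) = 0.0032/(49.7×33.2) = 1.939×10^-6 K/W
R_expanded polystyrene = L/(kA) = 0.065/(0.0365×33.2) = 0.05364 K/W
R_outer film = 1/(h_o·A) = 1/(13.7×33.2) = 0.002199 K/W
R_total = 0.05584 K/W
Q = ΔT / R_total = 39 / 0.05584

Q ≈ 698 W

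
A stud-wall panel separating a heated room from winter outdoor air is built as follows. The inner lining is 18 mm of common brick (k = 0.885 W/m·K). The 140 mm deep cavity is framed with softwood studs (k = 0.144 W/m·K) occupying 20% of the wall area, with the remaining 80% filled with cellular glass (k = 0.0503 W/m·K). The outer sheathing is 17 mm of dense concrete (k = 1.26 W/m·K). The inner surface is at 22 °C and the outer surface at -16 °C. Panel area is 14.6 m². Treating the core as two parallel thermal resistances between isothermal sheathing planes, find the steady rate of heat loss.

Sheathing layers in series; stud and cavity paths in parallel between them.
R_inner = 0.018/(0.885×14.6) = 0.001393 K/W
R_stud  = 0.14/(0.144×0.2×14.6) = 0.333 K/W
R_cav   = 0.14/(0.0503×0.8×14.6) = 0.2383 K/W
1/R_core = 1/R_stud + 1/R_cav → R_core = 0.1389 K/W
R_outer = 0.017/(1.26×14.6) = 9.241×10^-4 K/W
R_total = 0.1412 K/W
Q = ΔT/R_total = 38/0.1412

Q ≈ 269 W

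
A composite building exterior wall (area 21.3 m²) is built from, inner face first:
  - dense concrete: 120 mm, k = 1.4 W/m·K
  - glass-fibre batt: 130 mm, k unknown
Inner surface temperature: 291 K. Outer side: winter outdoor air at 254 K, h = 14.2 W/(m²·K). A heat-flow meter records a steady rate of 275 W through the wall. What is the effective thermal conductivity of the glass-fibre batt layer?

k ≈ 0.048 W/(m·K)

Thermal resistances in series:
R_dense concrete = L/(kA) = 0.12/(1.4×21.3) = 0.004024 K/W
R_outer film = 1/(h_o·A) = 1/(14.2×21.3) = 0.003306 K/W
Sum of known resistances R_other = 0.00733 K/W
Total R = ΔT/Q = 37/275 = 0.1345 K/W
R_glass-fibre batt = R_total − R_other = 0.1272 K/W
k = L/(R·A) = 0.13/(0.1272×21.3)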